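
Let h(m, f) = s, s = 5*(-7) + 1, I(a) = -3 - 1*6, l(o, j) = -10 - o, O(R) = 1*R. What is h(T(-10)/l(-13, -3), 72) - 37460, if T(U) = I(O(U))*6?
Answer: -37494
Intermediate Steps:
O(R) = R
I(a) = -9 (I(a) = -3 - 6 = -9)
T(U) = -54 (T(U) = -9*6 = -54)
s = -34 (s = -35 + 1 = -34)
h(m, f) = -34
h(T(-10)/l(-13, -3), 72) - 37460 = -34 - 37460 = -37494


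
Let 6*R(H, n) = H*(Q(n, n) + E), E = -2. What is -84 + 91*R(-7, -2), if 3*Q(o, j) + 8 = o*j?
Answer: 2429/9 ≈ 269.89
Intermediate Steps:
Q(o, j) = -8/3 + j*o/3 (Q(o, j) = -8/3 + (o*j)/3 = -8/3 + (j*o)/3 = -8/3 + j*o/3)
R(H, n) = H*(-14/3 + n**2/3)/6 (R(H, n) = (H*((-8/3 + n*n/3) - 2))/6 = (H*((-8/3 + n**2/3) - 2))/6 = (H*(-14/3 + n**2/3))/6 = H*(-14/3 + n**2/3)/6)
-84 + 91*R(-7, -2) = -84 + 91*((1/18)*(-7)*(-14 + (-2)**2)) = -84 + 91*((1/18)*(-7)*(-14 + 4)) = -84 + 91*((1/18)*(-7)*(-10)) = -84 + 91*(35/9) = -84 + 3185/9 = 2429/9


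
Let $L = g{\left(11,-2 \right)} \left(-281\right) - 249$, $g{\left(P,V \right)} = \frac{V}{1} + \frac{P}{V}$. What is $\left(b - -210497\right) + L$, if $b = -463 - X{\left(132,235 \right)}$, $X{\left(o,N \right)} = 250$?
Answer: $\frac{423285}{2} \approx 2.1164 \cdot 10^{5}$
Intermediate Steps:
$g{\left(P,V \right)} = V + \frac{P}{V}$ ($g{\left(P,V \right)} = V 1 + \frac{P}{V} = V + \frac{P}{V}$)
$L = \frac{3717}{2}$ ($L = \left(-2 + \frac{11}{-2}\right) \left(-281\right) - 249 = \left(-2 + 11 \left(- \frac{1}{2}\right)\right) \left(-281\right) - 249 = \left(-2 - \frac{11}{2}\right) \left(-281\right) - 249 = \left(- \frac{15}{2}\right) \left(-281\right) - 249 = \frac{4215}{2} - 249 = \frac{3717}{2} \approx 1858.5$)
$b = -713$ ($b = -463 - 250 = -713$)
$\left(b - -210497\right) + L = \left(-713 - -210497\right) + \frac{3717}{2} = \left(-713 + 210497\right) + \frac{3717}{2} = 209784 + \frac{3717}{2} = \frac{423285}{2}$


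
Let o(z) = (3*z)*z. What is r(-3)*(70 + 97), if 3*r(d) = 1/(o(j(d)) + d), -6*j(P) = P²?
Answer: 668/45 ≈ 14.844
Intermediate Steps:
j(P) = -P²/6
o(z) = 3*z²
r(d) = 1/(3*(d + d⁴/12)) (r(d) = 1/(3*(3*(-d²/6)² + d)) = 1/(3*(3*(d⁴/36) + d)) = 1/(3*(d⁴/12 + d)) = 1/(3*(d + d⁴/12)))
r(-3)*(70 + 97) = (4/(-3*(12 + (-3)³)))*(70 + 97) = (4*(-⅓)/(12 - 27))*167 = (4*(-⅓)/(-15))*167 = (4*(-⅓)*(-1/15))*167 = (4/45)*167 = 668/45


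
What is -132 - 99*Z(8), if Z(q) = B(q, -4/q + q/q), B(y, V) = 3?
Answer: -429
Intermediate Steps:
Z(q) = 3
-132 - 99*Z(8) = -132 - 99*3 = -132 - 297 = -429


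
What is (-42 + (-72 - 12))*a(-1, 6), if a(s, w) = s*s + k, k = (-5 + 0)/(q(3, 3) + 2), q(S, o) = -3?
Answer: -756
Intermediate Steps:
k = 5 (k = (-5 + 0)/(-3 + 2) = -5/(-1) = -5*(-1) = 5)
a(s, w) = 5 + s² (a(s, w) = s*s + 5 = s² + 5 = 5 + s²)
(-42 + (-72 - 12))*a(-1, 6) = (-42 + (-72 - 12))*(5 + (-1)²) = (-42 - 84)*(5 + 1) = -126*6 = -756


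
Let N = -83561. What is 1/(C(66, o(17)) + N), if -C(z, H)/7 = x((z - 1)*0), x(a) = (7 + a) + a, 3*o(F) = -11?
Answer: -1/83610 ≈ -1.1960e-5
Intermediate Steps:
o(F) = -11/3 (o(F) = (1/3)*(-11) = -11/3)
x(a) = 7 + 2*a
C(z, H) = -49 (C(z, H) = -7*(7 + 2*((z - 1)*0)) = -7*(7 + 2*((-1 + z)*0)) = -7*(7 + 2*0) = -7*(7 + 0) = -7*7 = -49)
1/(C(66, o(17)) + N) = 1/(-49 - 83561) = 1/(-83610) = -1/83610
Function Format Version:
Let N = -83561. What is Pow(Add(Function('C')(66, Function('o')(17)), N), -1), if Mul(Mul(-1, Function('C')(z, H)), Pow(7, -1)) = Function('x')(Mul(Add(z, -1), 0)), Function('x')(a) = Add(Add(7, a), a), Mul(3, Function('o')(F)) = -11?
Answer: Rational(-1, 83610) ≈ -1.1960e-5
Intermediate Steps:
Function('o')(F) = Rational(-11, 3) (Function('o')(F) = Mul(Rational(1, 3), -11) = Rational(-11, 3))
Function('x')(a) = Add(7, Mul(2, a))
Function('C')(z, H) = -49 (Function('C')(z, H) = Mul(-7, Add(7, Mul(2, Mul(Add(z, -1), 0)))) = Mul(-7, Add(7, Mul(2, Mul(Add(-1, z), 0)))) = Mul(-7, Add(7, Mul(2, 0))) = Mul(-7, Add(7, 0)) = Mul(-7, 7) = -49)
Pow(Add(Function('C')(66, Function('o')(17)), N), -1) = Pow(Add(-49, -83561), -1) = Pow(-83610, -1) = Rational(-1, 83610)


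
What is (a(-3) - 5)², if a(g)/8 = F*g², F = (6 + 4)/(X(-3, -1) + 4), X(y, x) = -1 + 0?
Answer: 55225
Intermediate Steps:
X(y, x) = -1
F = 10/3 (F = (6 + 4)/(-1 + 4) = 10/3 ≈ 3.3333)
a(g) = 80*g²/3 (a(g) = 8*(10*g²/3) = 80*g²/3)
(a(-3) - 5)² = ((80/3)*(-3)² - 5)² = ((80/3)*9 - 5)² = (240 - 5)² = 235² = 55225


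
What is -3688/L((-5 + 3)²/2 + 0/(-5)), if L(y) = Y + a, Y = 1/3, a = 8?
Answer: -11064/25 ≈ -442.56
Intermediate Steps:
Y = ⅓ (Y = 1*(⅓) = ⅓ ≈ 0.33333)
L(y) = 25/3 (L(y) = ⅓ + 8 = 25/3)
-3688/L((-5 + 3)²/2 + 0/(-5)) = -3688/25/3 = -3688*3/25 = -11064/25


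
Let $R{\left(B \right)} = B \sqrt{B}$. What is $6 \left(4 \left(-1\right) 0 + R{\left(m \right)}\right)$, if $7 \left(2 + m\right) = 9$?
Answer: $- \frac{30 i \sqrt{35}}{49} \approx - 3.6221 i$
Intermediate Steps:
$m = - \frac{5}{7}$ ($m = -2 + \frac{1}{7} \cdot 9 = -2 + \frac{9}{7} = - \frac{5}{7} \approx -0.71429$)
$R{\left(B \right)} = B^{\frac{3}{2}}$
$6 \left(4 \left(-1\right) 0 + R{\left(m \right)}\right) = 6 \left(4 \left(-1\right) 0 + \left(- \frac{5}{7}\right)^{\frac{3}{2}}\right) = 6 \left(\left(-4\right) 0 - \frac{5 i \sqrt{35}}{49}\right) = 6 \left(0 - \frac{5 i \sqrt{35}}{49}\right) = 6 \left(- \frac{5 i \sqrt{35}}{49}\right) = - \frac{30 i \sqrt{35}}{49}$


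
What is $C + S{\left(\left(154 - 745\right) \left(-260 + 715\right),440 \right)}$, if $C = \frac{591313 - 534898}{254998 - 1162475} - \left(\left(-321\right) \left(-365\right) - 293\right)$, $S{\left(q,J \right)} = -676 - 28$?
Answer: $- \frac{106697572167}{907477} \approx -1.1758 \cdot 10^{5}$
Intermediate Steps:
$S{\left(q,J \right)} = -704$ ($S{\left(q,J \right)} = -676 - 28 = -704$)
$C = - \frac{106058708359}{907477}$ ($C = \frac{56415}{-907477} - \left(117165 - 293\right) = 56415 \left(- \frac{1}{907477}\right) - 116872 = - \frac{56415}{907477} - 116872 = - \frac{106058708359}{907477} \approx -1.1687 \cdot 10^{5}$)
$C + S{\left(\left(154 - 745\right) \left(-260 + 715\right),440 \right)} = - \frac{106058708359}{907477} - 704 = - \frac{106697572167}{907477}$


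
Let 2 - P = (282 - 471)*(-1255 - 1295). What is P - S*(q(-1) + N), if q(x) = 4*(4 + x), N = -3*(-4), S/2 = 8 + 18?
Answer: -483196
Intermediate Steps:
P = -481948 (P = 2 - (282 - 471)*(-1255 - 1295) = 2 - (-189)*(-2550) = 2 - 1*481950 = 2 - 481950 = -481948)
S = 52 (S = 2*(8 + 18) = 2*26 = 52)
N = 12
q(x) = 16 + 4*x
P - S*(q(-1) + N) = -481948 - 52*((16 + 4*(-1)) + 12) = -481948 - 52*((16 - 4) + 12) = -481948 - 52*(12 + 12) = -481948 - 52*24 = -481948 - 1*1248 = -481948 - 1248 = -483196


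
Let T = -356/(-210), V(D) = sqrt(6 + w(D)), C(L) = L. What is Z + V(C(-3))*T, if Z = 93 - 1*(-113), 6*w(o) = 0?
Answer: 206 + 178*sqrt(6)/105 ≈ 210.15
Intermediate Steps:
w(o) = 0 (w(o) = (1/6)*0 = 0)
V(D) = sqrt(6) (V(D) = sqrt(6 + 0) = sqrt(6))
T = 178/105 (T = -356*(-1/210) = 178/105 ≈ 1.6952)
Z = 206 (Z = 93 + 113 = 206)
Z + V(C(-3))*T = 206 + sqrt(6)*(178/105) = 206 + 178*sqrt(6)/105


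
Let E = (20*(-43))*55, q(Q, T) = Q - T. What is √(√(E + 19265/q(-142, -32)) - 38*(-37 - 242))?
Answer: √(5131368 + 22*I*√22977966)/22 ≈ 102.97 + 1.058*I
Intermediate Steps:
E = -47300 (E = -860*55 = -47300)
√(√(E + 19265/q(-142, -32)) - 38*(-37 - 242)) = √(√(-47300 + 19265/(-142 - 1*(-32))) - 38*(-37 - 242)) = √(√(-47300 + 19265/(-142 + 32)) - 38*(-279)) = √(√(-47300 + 19265/(-110)) + 10602) = √(√(-47300 + 19265*(-1/110)) + 10602) = √(√(-47300 - 3853/22) + 10602) = √(√(-1044453/22) + 10602) = √(I*√22977966/22 + 10602) = √(10602 + I*√22977966/22)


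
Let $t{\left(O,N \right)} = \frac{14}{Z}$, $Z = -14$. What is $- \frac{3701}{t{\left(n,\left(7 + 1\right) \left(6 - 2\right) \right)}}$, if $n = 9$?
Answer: $3701$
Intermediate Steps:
$t{\left(O,N \right)} = -1$ ($t{\left(O,N \right)} = \frac{14}{-14} = 14 \left(- \frac{1}{14}\right) = -1$)
$- \frac{3701}{t{\left(n,\left(7 + 1\right) \left(6 - 2\right) \right)}} = - \frac{3701}{-1} = \left(-3701\right) \left(-1\right) = 3701$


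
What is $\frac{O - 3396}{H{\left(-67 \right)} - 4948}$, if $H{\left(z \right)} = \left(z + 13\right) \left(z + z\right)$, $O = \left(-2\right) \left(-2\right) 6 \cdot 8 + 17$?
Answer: $- \frac{3187}{2288} \approx -1.3929$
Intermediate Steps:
$O = 209$ ($O = 4 \cdot 6 \cdot 8 + 17 = 24 \cdot 8 + 17 = 192 + 17 = 209$)
$H{\left(z \right)} = 2 z \left(13 + z\right)$ ($H{\left(z \right)} = \left(13 + z\right) 2 z = 2 z \left(13 + z\right)$)
$\frac{O - 3396}{H{\left(-67 \right)} - 4948} = \frac{209 - 3396}{2 \left(-67\right) \left(13 - 67\right) - 4948} = - \frac{3187}{2 \left(-67\right) \left(-54\right) - 4948} = - \frac{3187}{7236 - 4948} = - \frac{3187}{2288}$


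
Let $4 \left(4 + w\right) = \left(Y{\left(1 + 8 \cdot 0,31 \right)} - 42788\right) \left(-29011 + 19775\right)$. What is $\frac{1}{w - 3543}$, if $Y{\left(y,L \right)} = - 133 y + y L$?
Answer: $\frac{1}{99029463} \approx 1.0098 \cdot 10^{-8}$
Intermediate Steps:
$Y{\left(y,L \right)} = - 133 y + L y$
$w = 99033006$ ($w = -4 + \frac{\left(\left(1 + 8 \cdot 0\right) \left(-133 + 31\right) - 42788\right) \left(-29011 + 19775\right)}{4} = -4 + \frac{\left(\left(1 + 0\right) \left(-102\right) - 42788\right) \left(-9236\right)}{4} = -4 + \frac{\left(1 \left(-102\right) - 42788\right) \left(-9236\right)}{4} = -4 + \frac{\left(-102 - 42788\right) \left(-9236\right)}{4} = -4 + \frac{\left(-42890\right) \left(-9236\right)}{4} = -4 + \frac{1}{4} \cdot 396132040 = -4 + 99033010 = 99033006$)
$\frac{1}{w - 3543} = \frac{1}{99033006 - 3543} = \frac{1}{99029463}$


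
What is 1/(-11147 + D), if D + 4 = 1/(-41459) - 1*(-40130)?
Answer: 41459/1201440360 ≈ 3.4508e-5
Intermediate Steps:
D = 1663583833/41459 (D = -4 + (1/(-41459) - 1*(-40130)) = -4 + (-1/41459 + 40130) = -4 + 1663749669/41459 = 1663583833/41459 ≈ 40126.)
1/(-11147 + D) = 1/(-11147 + 1663583833/41459) = 1/(1201440360/41459) = 41459/1201440360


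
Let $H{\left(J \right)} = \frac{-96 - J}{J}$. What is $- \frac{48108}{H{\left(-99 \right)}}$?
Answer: $1587564$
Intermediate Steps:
$H{\left(J \right)} = \frac{-96 - J}{J}$
$- \frac{48108}{H{\left(-99 \right)}} = - \frac{48108}{\frac{1}{-99} \left(-96 - -99\right)} = - \frac{48108}{\left(- \frac{1}{99}\right) \left(-96 + 99\right)} = - \frac{48108}{\left(- \frac{1}{99}\right) 3} = - \frac{48108}{- \frac{1}{33}} = \left(-48108\right) \left(-33\right) = 1587564$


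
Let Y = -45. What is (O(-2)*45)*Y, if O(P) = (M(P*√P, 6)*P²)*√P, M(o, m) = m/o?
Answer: 24300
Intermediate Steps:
O(P) = 6*P (O(P) = ((6/((P*√P)))*P²)*√P = ((6/(P^(3/2)))*P²)*√P = ((6/P^(3/2))*P²)*√P = (6*√P)*√P = 6*P)
(O(-2)*45)*Y = ((6*(-2))*45)*(-45) = -12*45*(-45) = -540*(-45) = 24300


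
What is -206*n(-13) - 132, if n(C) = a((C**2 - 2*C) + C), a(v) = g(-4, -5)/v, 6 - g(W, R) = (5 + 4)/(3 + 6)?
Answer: -12527/91 ≈ -137.66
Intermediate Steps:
g(W, R) = 5 (g(W, R) = 6 - (5 + 4)/(3 + 6) = 6 - 9/9 = 6 - 1*1 = 6 - 1 = 5)
a(v) = 5/v
n(C) = 5/(C**2 - C) (n(C) = 5/((C**2 - 2*C) + C) = 5/(C**2 - C))
-206*n(-13) - 132 = -1030/((-13)*(-1 - 13)) - 132 = -1030*(-1)/(13*(-14)) - 132 = -1030*(-1)*(-1)/(13*14) - 132 = -206*5/182 - 132 = -515/91 - 132 = -12527/91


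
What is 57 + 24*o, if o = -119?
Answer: -2799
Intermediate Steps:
57 + 24*o = 57 + 24*(-119) = 57 - 2856 = -2799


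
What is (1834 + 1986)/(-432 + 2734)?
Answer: 1910/1151 ≈ 1.6594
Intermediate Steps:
(1834 + 1986)/(-432 + 2734) = 3820/2302 = 3820*(1/2302) = 1910/1151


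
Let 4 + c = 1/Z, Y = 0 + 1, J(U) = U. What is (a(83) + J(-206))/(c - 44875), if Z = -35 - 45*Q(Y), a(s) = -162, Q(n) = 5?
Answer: 95680/11668541 ≈ 0.0081998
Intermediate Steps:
Y = 1
Z = -260 (Z = -35 - 45*5 = -35 - 225 = -260)
c = -1041/260 (c = -4 + 1/(-260) = -4 - 1/260 = -1041/260 ≈ -4.0038)
(a(83) + J(-206))/(c - 44875) = (-162 - 206)/(-1041/260 - 44875) = -368/(-11668541/260) = -368*(-260/11668541) = 95680/11668541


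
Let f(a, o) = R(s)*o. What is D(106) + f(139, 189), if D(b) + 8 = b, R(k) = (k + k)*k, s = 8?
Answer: 24290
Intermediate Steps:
R(k) = 2*k² (R(k) = (2*k)*k = 2*k²)
f(a, o) = 128*o (f(a, o) = (2*8²)*o = (2*64)*o = 128*o)
D(b) = -8 + b
D(106) + f(139, 189) = (-8 + 106) + 128*189 = 98 + 24192 = 24290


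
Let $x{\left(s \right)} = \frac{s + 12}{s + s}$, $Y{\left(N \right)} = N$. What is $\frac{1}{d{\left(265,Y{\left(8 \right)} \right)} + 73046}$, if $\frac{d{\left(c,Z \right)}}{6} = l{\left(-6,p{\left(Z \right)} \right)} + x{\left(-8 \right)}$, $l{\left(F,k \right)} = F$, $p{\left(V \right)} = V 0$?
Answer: $\frac{2}{146017} \approx 1.3697 \cdot 10^{-5}$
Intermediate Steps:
$p{\left(V \right)} = 0$
$x{\left(s \right)} = \frac{12 + s}{2 s}$
$d{\left(c,Z \right)} = - \frac{75}{2}$ ($d{\left(c,Z \right)} = 6 \left(-6 + \frac{12 - 8}{2 \left(-8\right)}\right) = 6 \left(-6 + \frac{1}{2} \left(- \frac{1}{8}\right) 4\right) = 6 \left(-6 - \frac{1}{4}\right) = 6 \left(- \frac{25}{4}\right) = - \frac{75}{2}$)
$\frac{1}{d{\left(265,Y{\left(8 \right)} \right)} + 73046} = \frac{1}{- \frac{75}{2} + 73046} = \frac{1}{\frac{146017}{2}} = \frac{2}{146017}$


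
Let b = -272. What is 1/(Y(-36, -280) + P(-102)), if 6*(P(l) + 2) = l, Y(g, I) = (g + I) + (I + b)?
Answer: -1/887 ≈ -0.0011274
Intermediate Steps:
Y(g, I) = -272 + g + 2*I (Y(g, I) = (g + I) + (I - 272) = (I + g) + (-272 + I) = -272 + g + 2*I)
P(l) = -2 + l/6
1/(Y(-36, -280) + P(-102)) = 1/((-272 - 36 + 2*(-280)) + (-2 + (⅙)*(-102))) = 1/((-272 - 36 - 560) + (-2 - 17)) = 1/(-868 - 19) = 1/(-887) = -1/887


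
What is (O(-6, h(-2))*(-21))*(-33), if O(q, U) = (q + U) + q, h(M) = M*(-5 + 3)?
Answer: -5544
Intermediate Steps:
h(M) = -2*M (h(M) = M*(-2) = -2*M)
O(q, U) = U + 2*q (O(q, U) = (U + q) + q = U + 2*q)
(O(-6, h(-2))*(-21))*(-33) = ((-2*(-2) + 2*(-6))*(-21))*(-33) = ((4 - 12)*(-21))*(-33) = -8*(-21)*(-33) = 168*(-33) = -5544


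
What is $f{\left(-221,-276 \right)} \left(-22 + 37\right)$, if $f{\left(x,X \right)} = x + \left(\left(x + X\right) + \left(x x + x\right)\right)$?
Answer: $718530$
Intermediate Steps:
$f{\left(x,X \right)} = X + x^{2} + 3 x$ ($f{\left(x,X \right)} = x + \left(\left(X + x\right) + \left(x^{2} + x\right)\right) = x + \left(\left(X + x\right) + \left(x + x^{2}\right)\right) = x + \left(X + x^{2} + 2 x\right) = X + x^{2} + 3 x$)
$f{\left(-221,-276 \right)} \left(-22 + 37\right) = \left(-276 + \left(-221\right)^{2} + 3 \left(-221\right)\right) \left(-22 + 37\right) = \left(-276 + 48841 - 663\right) 15 = 47902 \cdot 15 = 718530$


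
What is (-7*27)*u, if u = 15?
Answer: -2835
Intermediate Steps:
(-7*27)*u = -7*27*15 = -189*15 = -2835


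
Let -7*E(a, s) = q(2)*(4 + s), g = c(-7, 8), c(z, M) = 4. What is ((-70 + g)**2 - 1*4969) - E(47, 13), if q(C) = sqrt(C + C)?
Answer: -4257/7 ≈ -608.14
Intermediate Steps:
g = 4
q(C) = sqrt(2)*sqrt(C) (q(C) = sqrt(2*C) = sqrt(2)*sqrt(C))
E(a, s) = -8/7 - 2*s/7 (E(a, s) = -sqrt(2)*sqrt(2)*(4 + s)/7 = -2*(4 + s)/7 = -(8 + 2*s)/7 = -8/7 - 2*s/7)
((-70 + g)**2 - 1*4969) - E(47, 13) = ((-70 + 4)**2 - 1*4969) - (-8/7 - 2/7*13) = ((-66)**2 - 4969) - (-8/7 - 26/7) = (4356 - 4969) - 1*(-34/7) = -613 + 34/7 = -4257/7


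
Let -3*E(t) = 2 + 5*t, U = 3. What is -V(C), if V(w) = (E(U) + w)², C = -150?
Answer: -218089/9 ≈ -24232.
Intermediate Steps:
E(t) = -⅔ - 5*t/3 (E(t) = -(2 + 5*t)/3 = -⅔ - 5*t/3)
V(w) = (-17/3 + w)² (V(w) = ((-⅔ - 5/3*3) + w)² = ((-⅔ - 5) + w)² = (-17/3 + w)²)
-V(C) = -(-17 + 3*(-150))²/9 = -(-17 - 450)²/9 = -(-467)²/9 = -218089/9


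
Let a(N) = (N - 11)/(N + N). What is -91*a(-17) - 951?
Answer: -17441/17 ≈ -1025.9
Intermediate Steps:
a(N) = (-11 + N)/(2*N) (a(N) = (-11 + N)/((2*N)) = (-11 + N)*(1/(2*N)) = (-11 + N)/(2*N))
-91*a(-17) - 951 = -91*(-11 - 17)/(2*(-17)) - 951 = -91*(-1)*(-28)/(2*17) - 951 = -91*14/17 - 951 = -1274/17 - 951 = -17441/17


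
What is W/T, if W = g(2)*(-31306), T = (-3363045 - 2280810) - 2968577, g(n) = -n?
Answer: -15653/2153108 ≈ -0.0072700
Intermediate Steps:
T = -8612432 (T = -5643855 - 2968577 = -8612432)
W = 62612 (W = -1*2*(-31306) = -2*(-31306) = 62612)
W/T = 62612/(-8612432) = 62612*(-1/8612432) = -15653/2153108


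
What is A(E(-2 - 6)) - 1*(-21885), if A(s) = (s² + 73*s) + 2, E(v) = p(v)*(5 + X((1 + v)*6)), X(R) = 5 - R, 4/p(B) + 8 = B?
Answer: 21107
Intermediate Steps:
p(B) = 4/(-8 + B)
E(v) = 4*(4 - 6*v)/(-8 + v) (E(v) = (4/(-8 + v))*(5 + (5 - (1 + v)*6)) = (4/(-8 + v))*(5 + (5 - (6 + 6*v))) = (4/(-8 + v))*(5 + (5 + (-6 - 6*v))) = (4/(-8 + v))*(5 + (-1 - 6*v)) = (4/(-8 + v))*(4 - 6*v) = 4*(4 - 6*v)/(-8 + v))
A(s) = 2 + s² + 73*s
A(E(-2 - 6)) - 1*(-21885) = (2 + (8*(2 - 3*(-2 - 6))/(-8 + (-2 - 6)))² + 73*(8*(2 - 3*(-2 - 6))/(-8 + (-2 - 6)))) - 1*(-21885) = (2 + (8*(2 - 3*(-8))/(-8 - 8))² + 73*(8*(2 - 3*(-8))/(-8 - 8))) + 21885 = (2 + (8*(2 + 24)/(-16))² + 73*(8*(2 + 24)/(-16))) + 21885 = (2 + (8*(-1/16)*26)² + 73*(8*(-1/16)*26)) + 21885 = (2 + (-13)² + 73*(-13)) + 21885 = (2 + 169 - 949) + 21885 = -778 + 21885 = 21107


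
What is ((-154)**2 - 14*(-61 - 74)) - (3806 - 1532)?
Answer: 23332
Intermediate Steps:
((-154)**2 - 14*(-61 - 74)) - (3806 - 1532) = (23716 - 14*(-135)) - 1*2274 = (23716 - 1*(-1890)) - 2274 = (23716 + 1890) - 2274 = 25606 - 2274 = 23332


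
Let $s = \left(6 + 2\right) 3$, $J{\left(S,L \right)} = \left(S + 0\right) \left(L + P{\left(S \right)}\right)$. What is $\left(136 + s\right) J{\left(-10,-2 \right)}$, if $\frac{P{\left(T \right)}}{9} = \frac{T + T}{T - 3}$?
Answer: $- \frac{246400}{13} \approx -18954.0$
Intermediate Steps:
$P{\left(T \right)} = \frac{18 T}{-3 + T}$ ($P{\left(T \right)} = 9 \frac{T + T}{T - 3} = 9 \frac{2 T}{-3 + T} = \frac{18 T}{-3 + T}$)
$J{\left(S,L \right)} = S \left(L + \frac{18 S}{-3 + S}\right)$ ($J{\left(S,L \right)} = \left(S + 0\right) \left(L + \frac{18 S}{-3 + S}\right) = S \left(L + \frac{18 S}{-3 + S}\right)$)
$s = 24$ ($s = 8 \cdot 3 = 24$)
$\left(136 + s\right) J{\left(-10,-2 \right)} = \left(136 + 24\right) \left(- \frac{10 \left(18 \left(-10\right) - 2 \left(-3 - 10\right)\right)}{-3 - 10}\right) = 160 \left(- \frac{10 \left(-180 - -26\right)}{-13}\right) = 160 \left(\left(-10\right) \left(- \frac{1}{13}\right) \left(-180 + 26\right)\right) = 160 \left(\left(-10\right) \left(- \frac{1}{13}\right) \left(-154\right)\right) = 160 \left(- \frac{1540}{13}\right) = - \frac{246400}{13}$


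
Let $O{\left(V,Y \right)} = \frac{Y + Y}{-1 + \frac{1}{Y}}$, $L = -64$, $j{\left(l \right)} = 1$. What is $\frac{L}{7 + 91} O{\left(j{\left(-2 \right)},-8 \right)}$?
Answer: $- \frac{4096}{441} \approx -9.288$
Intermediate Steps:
$O{\left(V,Y \right)} = \frac{2 Y}{-1 + \frac{1}{Y}}$
$\frac{L}{7 + 91} O{\left(j{\left(-2 \right)},-8 \right)} = - \frac{64}{7 + 91} \left(- \frac{2 \left(-8\right)^{2}}{-1 - 8}\right) = - \frac{64}{98} \left(\left(-2\right) 64 \frac{1}{-9}\right) = \left(-64\right) \frac{1}{98} \left(\left(-2\right) 64 \left(- \frac{1}{9}\right)\right) = \left(- \frac{32}{49}\right) \frac{128}{9} = - \frac{4096}{441}$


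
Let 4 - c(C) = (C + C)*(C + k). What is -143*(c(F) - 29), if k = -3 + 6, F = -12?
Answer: 34463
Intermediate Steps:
k = 3
c(C) = 4 - 2*C*(3 + C) (c(C) = 4 - (C + C)*(C + 3) = 4 - 2*C*(3 + C))
-143*(c(F) - 29) = -143*((4 - 6*(-12) - 2*(-12)²) - 29) = -143*((4 + 72 - 2*144) - 29) = -143*((4 + 72 - 288) - 29) = -143*(-212 - 29) = -143*(-241) = 34463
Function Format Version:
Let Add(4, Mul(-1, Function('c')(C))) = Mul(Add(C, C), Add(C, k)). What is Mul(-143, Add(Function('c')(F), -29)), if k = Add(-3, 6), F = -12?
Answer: 34463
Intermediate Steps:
k = 3
Function('c')(C) = Add(4, Mul(-2, C, Add(3, C))) (Function('c')(C) = Add(4, Mul(-1, Mul(Add(C, C), Add(C, 3)))) = Add(4, Mul(-1, Mul(Mul(2, C), Add(3, C)))) = Add(4, Mul(-1, Mul(2, C, Add(3, C)))) = Add(4, Mul(-2, C, Add(3, C))))
Mul(-143, Add(Function('c')(F), -29)) = Mul(-143, Add(Add(4, Mul(-6, -12), Mul(-2, Pow(-12, 2))), -29)) = Mul(-143, Add(Add(4, 72, Mul(-2, 144)), -29)) = Mul(-143, Add(Add(4, 72, -288), -29)) = Mul(-143, Add(-212, -29)) = Mul(-143, -241) = 34463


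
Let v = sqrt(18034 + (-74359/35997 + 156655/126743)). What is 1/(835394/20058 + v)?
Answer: -910101821001348963/356151605058170939993 + 871700622*sqrt(555272249597783353902)/2493061235407196579951 ≈ 0.0056839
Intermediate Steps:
v = 2*sqrt(555272249597783353902)/350951367 (v = sqrt(18034 + (-74359*1/35997 + 156655*(1/126743))) = sqrt(18034 + (-74359/35997 + 156655/126743)) = sqrt(18034 - 3785372702/4562367771) = sqrt(82273955009512/4562367771) = 2*sqrt(555272249597783353902)/350951367 ≈ 134.29)
1/(835394/20058 + v) = 1/(835394/20058 + 2*sqrt(555272249597783353902)/350951367) = 1/(835394*(1/20058) + 2*sqrt(555272249597783353902)/350951367) = 1/(417697/10029 + 2*sqrt(555272249597783353902)/350951367)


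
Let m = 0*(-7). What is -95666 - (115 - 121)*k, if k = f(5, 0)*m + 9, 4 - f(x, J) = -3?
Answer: -95612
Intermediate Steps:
f(x, J) = 7 (f(x, J) = 4 - 1*(-3) = 4 + 3 = 7)
m = 0
k = 9 (k = 7*0 + 9 = 0 + 9 = 9)
-95666 - (115 - 121)*k = -95666 - (115 - 121)*9 = -95666 - (-6)*9 = -95666 - 1*(-54) = -95666 + 54 = -95612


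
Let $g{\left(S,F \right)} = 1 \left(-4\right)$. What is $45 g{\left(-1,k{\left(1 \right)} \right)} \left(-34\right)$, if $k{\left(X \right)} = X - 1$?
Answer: $6120$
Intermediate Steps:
$k{\left(X \right)} = -1 + X$
$g{\left(S,F \right)} = -4$
$45 g{\left(-1,k{\left(1 \right)} \right)} \left(-34\right) = 45 \left(-4\right) \left(-34\right) = \left(-180\right) \left(-34\right) = 6120$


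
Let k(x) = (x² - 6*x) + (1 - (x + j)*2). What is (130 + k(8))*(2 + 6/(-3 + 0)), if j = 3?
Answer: 0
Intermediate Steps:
k(x) = -5 + x² - 8*x (k(x) = (x² - 6*x) + (1 - (x + 3)*2) = (x² - 6*x) + (1 - (3 + x)*2) = (x² - 6*x) + (1 - (6 + 2*x)) = (x² - 6*x) + (1 + (-6 - 2*x)) = (x² - 6*x) + (-5 - 2*x) = -5 + x² - 8*x)
(130 + k(8))*(2 + 6/(-3 + 0)) = (130 + (-5 + 8² - 8*8))*(2 + 6/(-3 + 0)) = (130 + (-5 + 64 - 64))*(2 + 6/(-3)) = (130 - 5)*(2 + 6*(-⅓)) = 125*(2 - 2) = 125*0 = 0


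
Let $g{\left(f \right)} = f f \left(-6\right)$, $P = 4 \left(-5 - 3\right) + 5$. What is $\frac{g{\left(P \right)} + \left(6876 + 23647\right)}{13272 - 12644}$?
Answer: $\frac{26149}{628} \approx 41.639$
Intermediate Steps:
$P = -27$ ($P = 4 \left(-5 - 3\right) + 5 = 4 \left(-8\right) + 5 = -32 + 5 = -27$)
$g{\left(f \right)} = - 6 f^{2}$ ($g{\left(f \right)} = f^{2} \left(-6\right) = - 6 f^{2}$)
$\frac{g{\left(P \right)} + \left(6876 + 23647\right)}{13272 - 12644} = \frac{- 6 \left(-27\right)^{2} + \left(6876 + 23647\right)}{13272 - 12644} = \frac{\left(-6\right) 729 + 30523}{628} = \left(-4374 + 30523\right) \frac{1}{628} = 26149 \cdot \frac{1}{628} = \frac{26149}{628}$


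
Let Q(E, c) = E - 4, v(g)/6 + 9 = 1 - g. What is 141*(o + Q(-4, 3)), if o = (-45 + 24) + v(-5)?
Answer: -6627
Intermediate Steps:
v(g) = -48 - 6*g (v(g) = -54 + 6*(1 - g) = -54 + (6 - 6*g) = -48 - 6*g)
Q(E, c) = -4 + E
o = -39 (o = (-45 + 24) + (-48 - 6*(-5)) = -21 + (-48 + 30) = -21 - 18 = -39)
141*(o + Q(-4, 3)) = 141*(-39 + (-4 - 4)) = 141*(-39 - 8) = 141*(-47) = -6627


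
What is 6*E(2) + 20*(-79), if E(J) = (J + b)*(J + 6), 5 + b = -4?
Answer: -1916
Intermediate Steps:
b = -9 (b = -5 - 4 = -9)
E(J) = (-9 + J)*(6 + J) (E(J) = (J - 9)*(J + 6) = (-9 + J)*(6 + J))
6*E(2) + 20*(-79) = 6*(-54 + 2² - 3*2) + 20*(-79) = 6*(-54 + 4 - 6) - 1580 = 6*(-56) - 1580 = -336 - 1580 = -1916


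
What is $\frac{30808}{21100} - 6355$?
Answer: $- \frac{33514923}{5275} \approx -6353.5$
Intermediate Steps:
$\frac{30808}{21100} - 6355 = 30808 \cdot \frac{1}{21100} - 6355 = \frac{7702}{5275} - 6355 = - \frac{33514923}{5275}$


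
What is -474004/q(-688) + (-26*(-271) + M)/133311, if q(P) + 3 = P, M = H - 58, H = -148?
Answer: 21064891228/30705967 ≈ 686.02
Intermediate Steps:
M = -206 (M = -148 - 58 = -206)
q(P) = -3 + P
-474004/q(-688) + (-26*(-271) + M)/133311 = -474004/(-3 - 688) + (-26*(-271) - 206)/133311 = -474004/(-691) + (7046 - 206)*(1/133311) = -474004*(-1/691) + 6840*(1/133311) = 474004/691 + 2280/44437 = 21064891228/30705967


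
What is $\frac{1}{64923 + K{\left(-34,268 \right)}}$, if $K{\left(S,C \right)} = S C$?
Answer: $\frac{1}{55811} \approx 1.7918 \cdot 10^{-5}$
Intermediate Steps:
$K{\left(S,C \right)} = C S$
$\frac{1}{64923 + K{\left(-34,268 \right)}} = \frac{1}{64923 + 268 \left(-34\right)} = \frac{1}{64923 - 9112} = \frac{1}{55811}$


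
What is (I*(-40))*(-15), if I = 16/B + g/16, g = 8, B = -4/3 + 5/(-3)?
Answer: -2900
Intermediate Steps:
B = -3 (B = -4*⅓ + 5*(-⅓) = -4/3 - 5/3 = -3)
I = -29/6 (I = 16/(-3) + 8/16 = 16*(-⅓) + 8*(1/16) = -16/3 + ½ = -29/6 ≈ -4.8333)
(I*(-40))*(-15) = -29/6*(-40)*(-15) = (580/3)*(-15) = -2900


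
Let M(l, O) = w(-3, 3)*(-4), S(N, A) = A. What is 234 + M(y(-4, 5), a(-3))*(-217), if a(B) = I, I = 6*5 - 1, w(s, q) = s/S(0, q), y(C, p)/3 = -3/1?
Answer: -634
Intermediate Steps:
y(C, p) = -9 (y(C, p) = 3*(-3/1) = 3*(-3*1) = 3*(-3) = -9)
w(s, q) = s/q
I = 29 (I = 30 - 1 = 29)
a(B) = 29
M(l, O) = 4 (M(l, O) = -3/3*(-4) = -3*⅓*(-4) = -1*(-4) = 4)
234 + M(y(-4, 5), a(-3))*(-217) = 234 + 4*(-217) = 234 - 868 = -634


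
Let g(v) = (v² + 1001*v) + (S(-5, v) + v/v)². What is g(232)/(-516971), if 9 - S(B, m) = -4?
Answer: -286252/516971 ≈ -0.55371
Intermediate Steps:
S(B, m) = 13 (S(B, m) = 9 - 1*(-4) = 9 + 4 = 13)
g(v) = 196 + v² + 1001*v (g(v) = (v² + 1001*v) + (13 + v/v)² = (v² + 1001*v) + (13 + 1)² = (v² + 1001*v) + 14² = (v² + 1001*v) + 196 = 196 + v² + 1001*v)
g(232)/(-516971) = (196 + 232*(1001 + 232))/(-516971) = (196 + 232*1233)*(-1/516971) = (196 + 286056)*(-1/516971) = 286252*(-1/516971) = -286252/516971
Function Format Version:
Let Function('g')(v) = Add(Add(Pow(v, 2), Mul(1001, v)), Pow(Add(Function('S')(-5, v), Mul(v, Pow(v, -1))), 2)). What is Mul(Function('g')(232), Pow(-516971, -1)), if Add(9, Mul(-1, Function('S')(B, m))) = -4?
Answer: Rational(-286252, 516971) ≈ -0.55371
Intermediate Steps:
Function('S')(B, m) = 13 (Function('S')(B, m) = Add(9, Mul(-1, -4)) = Add(9, 4) = 13)
Function('g')(v) = Add(196, Pow(v, 2), Mul(1001, v)) (Function('g')(v) = Add(Add(Pow(v, 2), Mul(1001, v)), Pow(Add(13, Mul(v, Pow(v, -1))), 2)) = Add(Add(Pow(v, 2), Mul(1001, v)), Pow(Add(13, 1), 2)) = Add(Add(Pow(v, 2), Mul(1001, v)), Pow(14, 2)) = Add(Add(Pow(v, 2), Mul(1001, v)), 196) = Add(196, Pow(v, 2), Mul(1001, v)))
Mul(Function('g')(232), Pow(-516971, -1)) = Mul(Add(196, Mul(232, Add(1001, 232))), Pow(-516971, -1)) = Mul(Add(196, Mul(232, 1233)), Rational(-1, 516971)) = Mul(Add(196, 286056), Rational(-1, 516971)) = Mul(286252, Rational(-1, 516971)) = Rational(-286252, 516971)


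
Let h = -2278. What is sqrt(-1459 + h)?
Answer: I*sqrt(3737) ≈ 61.131*I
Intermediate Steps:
sqrt(-1459 + h) = sqrt(-1459 - 2278) = sqrt(-3737) = I*sqrt(3737)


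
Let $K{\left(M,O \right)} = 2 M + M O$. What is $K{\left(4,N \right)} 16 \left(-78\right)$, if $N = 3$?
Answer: $-24960$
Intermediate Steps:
$K{\left(4,N \right)} 16 \left(-78\right) = 4 \left(2 + 3\right) 16 \left(-78\right) = 4 \cdot 5 \cdot 16 \left(-78\right) = 20 \cdot 16 \left(-78\right) = 320 \left(-78\right) = -24960$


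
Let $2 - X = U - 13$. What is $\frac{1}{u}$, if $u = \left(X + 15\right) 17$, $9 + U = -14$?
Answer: $\frac{1}{901} \approx 0.0011099$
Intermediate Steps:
$U = -23$ ($U = -9 - 14 = -23$)
$X = 38$ ($X = 2 - \left(-23 - 13\right) = 2 - -36 = 2 + 36 = 38$)
$u = 901$ ($u = \left(38 + 15\right) 17 = 53 \cdot 17 = 901$)
$\frac{1}{u} = \frac{1}{901}$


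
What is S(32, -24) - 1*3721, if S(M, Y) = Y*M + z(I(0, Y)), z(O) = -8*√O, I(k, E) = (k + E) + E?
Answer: -4489 - 32*I*√3 ≈ -4489.0 - 55.426*I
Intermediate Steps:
I(k, E) = k + 2*E (I(k, E) = (E + k) + E = k + 2*E)
S(M, Y) = M*Y - 8*√2*√Y (S(M, Y) = Y*M - 8*√(0 + 2*Y) = M*Y - 8*√2*√Y)
S(32, -24) - 1*3721 = (32*(-24) - 8*√2*√(-24)) - 1*3721 = (-768 - 8*√2*2*I*√6) - 3721 = (-768 - 32*I*√3) - 3721 = -4489 - 32*I*√3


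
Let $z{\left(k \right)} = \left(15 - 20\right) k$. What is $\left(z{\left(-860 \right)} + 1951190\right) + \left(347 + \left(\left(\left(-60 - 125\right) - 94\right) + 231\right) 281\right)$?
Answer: $1942349$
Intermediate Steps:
$z{\left(k \right)} = - 5 k$
$\left(z{\left(-860 \right)} + 1951190\right) + \left(347 + \left(\left(\left(-60 - 125\right) - 94\right) + 231\right) 281\right) = \left(\left(-5\right) \left(-860\right) + 1951190\right) + \left(347 + \left(\left(\left(-60 - 125\right) - 94\right) + 231\right) 281\right) = \left(4300 + 1951190\right) + \left(347 + \left(\left(-185 - 94\right) + 231\right) 281\right) = 1955490 + \left(347 + \left(-279 + 231\right) 281\right) = 1955490 + \left(347 - 13488\right) = 1955490 - 13141 = 1942349$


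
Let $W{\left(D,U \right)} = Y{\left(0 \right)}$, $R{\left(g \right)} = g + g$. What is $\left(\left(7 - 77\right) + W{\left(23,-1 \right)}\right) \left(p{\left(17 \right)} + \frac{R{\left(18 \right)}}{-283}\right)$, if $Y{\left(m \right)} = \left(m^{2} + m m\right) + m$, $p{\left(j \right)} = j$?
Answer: $- \frac{334250}{283} \approx -1181.1$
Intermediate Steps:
$R{\left(g \right)} = 2 g$
$Y{\left(m \right)} = m + 2 m^{2}$ ($Y{\left(m \right)} = \left(m^{2} + m^{2}\right) + m = 2 m^{2} + m = m + 2 m^{2}$)
$W{\left(D,U \right)} = 0$ ($W{\left(D,U \right)} = 0 \left(1 + 2 \cdot 0\right) = 0 \left(1 + 0\right) = 0 \cdot 1 = 0$)
$\left(\left(7 - 77\right) + W{\left(23,-1 \right)}\right) \left(p{\left(17 \right)} + \frac{R{\left(18 \right)}}{-283}\right) = \left(\left(7 - 77\right) + 0\right) \left(17 + \frac{2 \cdot 18}{-283}\right) = \left(\left(7 - 77\right) + 0\right) \left(17 + 36 \left(- \frac{1}{283}\right)\right) = \left(-70 + 0\right) \left(17 - \frac{36}{283}\right) = \left(-70\right) \frac{4775}{283} = - \frac{334250}{283}$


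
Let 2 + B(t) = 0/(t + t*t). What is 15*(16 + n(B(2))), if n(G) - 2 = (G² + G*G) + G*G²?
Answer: 270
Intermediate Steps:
B(t) = -2 (B(t) = -2 + 0/(t + t*t) = -2 + 0/(t + t²) = -2 + 0 = -2)
n(G) = 2 + G³ + 2*G² (n(G) = 2 + ((G² + G*G) + G*G²) = 2 + ((G² + G²) + G³) = 2 + (2*G² + G³) = 2 + (G³ + 2*G²) = 2 + G³ + 2*G²)
15*(16 + n(B(2))) = 15*(16 + (2 + (-2)³ + 2*(-2)²)) = 15*(16 + (2 - 8 + 2*4)) = 15*(16 + (2 - 8 + 8)) = 15*(16 + 2) = 15*18 = 270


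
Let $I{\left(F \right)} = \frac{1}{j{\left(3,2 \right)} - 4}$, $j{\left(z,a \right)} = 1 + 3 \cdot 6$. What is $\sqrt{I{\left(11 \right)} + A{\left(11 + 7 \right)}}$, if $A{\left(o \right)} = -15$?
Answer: $\frac{4 i \sqrt{210}}{15} \approx 3.8644 i$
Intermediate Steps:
$j{\left(z,a \right)} = 19$ ($j{\left(z,a \right)} = 1 + 18 = 19$)
$I{\left(F \right)} = \frac{1}{15}$ ($I{\left(F \right)} = \frac{1}{19 - 4} = \frac{1}{15}$)
$\sqrt{I{\left(11 \right)} + A{\left(11 + 7 \right)}} = \sqrt{\frac{1}{15} - 15} = \sqrt{- \frac{224}{15}} = \frac{4 i \sqrt{210}}{15}$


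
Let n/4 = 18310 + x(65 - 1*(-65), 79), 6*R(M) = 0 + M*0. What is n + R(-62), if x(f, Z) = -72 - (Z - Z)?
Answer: 72952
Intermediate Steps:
x(f, Z) = -72 (x(f, Z) = -72 - 1*0 = -72 + 0 = -72)
R(M) = 0 (R(M) = (0 + M*0)/6 = (0 + 0)/6 = (⅙)*0 = 0)
n = 72952 (n = 4*(18310 - 72) = 4*18238 = 72952)
n + R(-62) = 72952 + 0 = 72952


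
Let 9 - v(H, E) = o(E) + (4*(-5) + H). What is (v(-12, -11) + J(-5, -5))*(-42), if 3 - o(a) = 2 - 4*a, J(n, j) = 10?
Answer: -3948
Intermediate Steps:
o(a) = 1 + 4*a (o(a) = 3 - (2 - 4*a) = 3 + (-2 + 4*a) = 1 + 4*a)
v(H, E) = 28 - H - 4*E (v(H, E) = 9 - ((1 + 4*E) + (4*(-5) + H)) = 9 - ((1 + 4*E) + (-20 + H)) = 9 - (-19 + H + 4*E) = 9 + (19 - H - 4*E) = 28 - H - 4*E)
(v(-12, -11) + J(-5, -5))*(-42) = ((28 - 1*(-12) - 4*(-11)) + 10)*(-42) = ((28 + 12 + 44) + 10)*(-42) = (84 + 10)*(-42) = 94*(-42) = -3948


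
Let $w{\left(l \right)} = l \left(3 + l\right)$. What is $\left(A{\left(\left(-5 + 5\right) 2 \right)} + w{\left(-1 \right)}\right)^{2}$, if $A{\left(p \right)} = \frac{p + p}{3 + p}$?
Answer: $4$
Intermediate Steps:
$A{\left(p \right)} = \frac{2 p}{3 + p}$
$\left(A{\left(\left(-5 + 5\right) 2 \right)} + w{\left(-1 \right)}\right)^{2} = \left(\frac{2 \left(-5 + 5\right) 2}{3 + \left(-5 + 5\right) 2} - \left(3 - 1\right)\right)^{2} = \left(\frac{2 \cdot 0 \cdot 2}{3 + 0 \cdot 2} - 2\right)^{2} = \left(2 \cdot 0 \frac{1}{3 + 0} - 2\right)^{2} = \left(2 \cdot 0 \cdot \frac{1}{3} - 2\right)^{2} = \left(0 - 2\right)^{2} = \left(-2\right)^{2} = 4$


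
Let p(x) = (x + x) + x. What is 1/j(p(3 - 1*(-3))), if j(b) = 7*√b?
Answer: √2/42 ≈ 0.033672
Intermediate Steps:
p(x) = 3*x (p(x) = 2*x + x = 3*x)
1/j(p(3 - 1*(-3))) = 1/(7*√(3*(3 - 1*(-3)))) = 1/(7*√(3*(3 + 3))) = 1/(7*√(3*6)) = 1/(7*√18) = 1/(7*(3*√2)) = 1/(21*√2) = √2/42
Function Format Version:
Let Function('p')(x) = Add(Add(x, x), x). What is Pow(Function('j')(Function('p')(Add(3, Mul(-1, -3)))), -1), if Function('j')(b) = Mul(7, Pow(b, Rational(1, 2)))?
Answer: Mul(Rational(1, 42), Pow(2, Rational(1, 2))) ≈ 0.033672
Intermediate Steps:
Function('p')(x) = Mul(3, x) (Function('p')(x) = Add(Mul(2, x), x) = Mul(3, x))
Pow(Function('j')(Function('p')(Add(3, Mul(-1, -3)))), -1) = Pow(Mul(7, Pow(Mul(3, Add(3, Mul(-1, -3))), Rational(1, 2))), -1) = Pow(Mul(7, Pow(Mul(3, Add(3, 3)), Rational(1, 2))), -1) = Pow(Mul(7, Pow(Mul(3, 6), Rational(1, 2))), -1) = Pow(Mul(7, Pow(18, Rational(1, 2))), -1) = Pow(Mul(7, Mul(3, Pow(2, Rational(1, 2)))), -1) = Pow(Mul(21, Pow(2, Rational(1, 2))), -1) = Mul(Rational(1, 42), Pow(2, Rational(1, 2)))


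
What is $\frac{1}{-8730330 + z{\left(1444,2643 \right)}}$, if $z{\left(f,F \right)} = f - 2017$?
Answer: $- \frac{1}{8730903} \approx -1.1454 \cdot 10^{-7}$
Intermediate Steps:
$z{\left(f,F \right)} = -2017 + f$
$\frac{1}{-8730330 + z{\left(1444,2643 \right)}} = \frac{1}{-8730330 + \left(-2017 + 1444\right)} = \frac{1}{-8730330 - 573} = \frac{1}{-8730903} = - \frac{1}{8730903}$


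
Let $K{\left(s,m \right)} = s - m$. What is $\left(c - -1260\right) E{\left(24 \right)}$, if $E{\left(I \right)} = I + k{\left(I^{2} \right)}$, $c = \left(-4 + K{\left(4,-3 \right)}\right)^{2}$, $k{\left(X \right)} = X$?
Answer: $761400$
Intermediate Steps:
$c = 9$ ($c = \left(-4 + \left(4 - -3\right)\right)^{2} = \left(-4 + \left(4 + 3\right)\right)^{2} = \left(-4 + 7\right)^{2} = 3^{2} = 9$)
$E{\left(I \right)} = I + I^{2}$
$\left(c - -1260\right) E{\left(24 \right)} = \left(9 - -1260\right) 24 \left(1 + 24\right) = \left(9 + 1260\right) 24 \cdot 25 = 1269 \cdot 600 = 761400$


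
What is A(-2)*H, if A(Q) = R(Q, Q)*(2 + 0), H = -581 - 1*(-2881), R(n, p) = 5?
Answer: 23000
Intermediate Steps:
H = 2300 (H = -581 + 2881 = 2300)
A(Q) = 10 (A(Q) = 5*(2 + 0) = 5*2 = 10)
A(-2)*H = 10*2300 = 23000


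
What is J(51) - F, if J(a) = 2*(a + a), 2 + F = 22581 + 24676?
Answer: -47051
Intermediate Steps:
F = 47255 (F = -2 + (22581 + 24676) = -2 + 47257 = 47255)
J(a) = 4*a (J(a) = 2*(2*a) = 4*a)
J(51) - F = 4*51 - 1*47255 = 204 - 47255 = -47051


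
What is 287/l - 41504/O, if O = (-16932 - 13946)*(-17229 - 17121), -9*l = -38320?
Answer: 136904626931/2032223218800 ≈ 0.067367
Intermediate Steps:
l = 38320/9 (l = -1/9*(-38320) = 38320/9 ≈ 4257.8)
O = 1060659300 (O = -30878*(-34350) = 1060659300)
287/l - 41504/O = 287/(38320/9) - 41504/1060659300 = 287*(9/38320) - 41504*1/1060659300 = 2583/38320 - 10376/265164825 = 136904626931/2032223218800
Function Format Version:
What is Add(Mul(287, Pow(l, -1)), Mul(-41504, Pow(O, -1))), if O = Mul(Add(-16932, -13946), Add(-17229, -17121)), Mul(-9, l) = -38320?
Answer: Rational(136904626931, 2032223218800) ≈ 0.067367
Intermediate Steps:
l = Rational(38320, 9) (l = Mul(Rational(-1, 9), -38320) = Rational(38320, 9) ≈ 4257.8)
O = 1060659300 (O = Mul(-30878, -34350) = 1060659300)
Add(Mul(287, Pow(l, -1)), Mul(-41504, Pow(O, -1))) = Add(Mul(287, Pow(Rational(38320, 9), -1)), Mul(-41504, Pow(1060659300, -1))) = Add(Mul(287, Rational(9, 38320)), Mul(-41504, Rational(1, 1060659300))) = Add(Rational(2583, 38320), Rational(-10376, 265164825)) = Rational(136904626931, 2032223218800)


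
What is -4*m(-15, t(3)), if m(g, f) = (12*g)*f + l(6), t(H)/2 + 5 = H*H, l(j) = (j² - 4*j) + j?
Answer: 5688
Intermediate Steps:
l(j) = j² - 3*j
t(H) = -10 + 2*H² (t(H) = -10 + 2*(H*H) = -10 + 2*H²)
m(g, f) = 18 + 12*f*g (m(g, f) = (12*g)*f + 6*(-3 + 6) = 12*f*g + 6*3 = 12*f*g + 18 = 18 + 12*f*g)
-4*m(-15, t(3)) = -4*(18 + 12*(-10 + 2*3²)*(-15)) = -4*(18 + 12*(-10 + 2*9)*(-15)) = -4*(18 + 12*(-10 + 18)*(-15)) = -4*(18 + 12*8*(-15)) = -4*(18 - 1440) = -4*(-1422) = 5688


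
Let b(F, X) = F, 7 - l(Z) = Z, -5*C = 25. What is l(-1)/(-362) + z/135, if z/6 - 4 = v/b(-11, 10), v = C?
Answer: 15758/89595 ≈ 0.17588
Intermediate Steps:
C = -5 (C = -1/5*25 = -5)
l(Z) = 7 - Z
v = -5
z = 294/11 (z = 24 + 6*(-5/(-11)) = 24 + 6*(-5*(-1/11)) = 24 + 6*(5/11) = 24 + 30/11 = 294/11 ≈ 26.727)
l(-1)/(-362) + z/135 = (7 - 1*(-1))/(-362) + (294/11)/135 = (7 + 1)*(-1/362) + (294/11)*(1/135) = 8*(-1/362) + 98/495 = -4/181 + 98/495 = 15758/89595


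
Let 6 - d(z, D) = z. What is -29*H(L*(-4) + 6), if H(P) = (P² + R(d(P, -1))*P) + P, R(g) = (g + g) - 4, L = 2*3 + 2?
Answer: 26390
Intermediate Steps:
d(z, D) = 6 - z
L = 8 (L = 6 + 2 = 8)
R(g) = -4 + 2*g (R(g) = 2*g - 4 = -4 + 2*g)
H(P) = P + P² + P*(8 - 2*P) (H(P) = (P² + (-4 + 2*(6 - P))*P) + P = (P² + (-4 + (12 - 2*P))*P) + P = (P² + (8 - 2*P)*P) + P = (P² + P*(8 - 2*P)) + P = P + P² + P*(8 - 2*P))
-29*H(L*(-4) + 6) = -29*(8*(-4) + 6)*(9 - (8*(-4) + 6)) = -29*(-32 + 6)*(9 - (-32 + 6)) = -(-754)*(9 - 1*(-26)) = -(-754)*(9 + 26) = -(-754)*35 = -29*(-910) = 26390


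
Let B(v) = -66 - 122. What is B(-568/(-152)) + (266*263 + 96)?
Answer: 69866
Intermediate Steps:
B(v) = -188
B(-568/(-152)) + (266*263 + 96) = -188 + (266*263 + 96) = -188 + (69958 + 96) = -188 + 70054 = 69866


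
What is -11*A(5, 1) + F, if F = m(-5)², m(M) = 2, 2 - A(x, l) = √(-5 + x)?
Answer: -18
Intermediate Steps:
A(x, l) = 2 - √(-5 + x)
F = 4 (F = 2² = 4)
-11*A(5, 1) + F = -11*(2 - √(-5 + 5)) + 4 = -11*(2 - √0) + 4 = -11*(2 - 1*0) + 4 = -11*(2 + 0) + 4 = -11*2 + 4 = -22 + 4 = -18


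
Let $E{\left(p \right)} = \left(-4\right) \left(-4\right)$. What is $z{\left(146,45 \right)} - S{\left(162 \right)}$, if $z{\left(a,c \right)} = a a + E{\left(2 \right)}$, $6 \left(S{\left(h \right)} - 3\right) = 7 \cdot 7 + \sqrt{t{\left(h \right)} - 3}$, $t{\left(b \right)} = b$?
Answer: $\frac{127925}{6} - \frac{\sqrt{159}}{6} \approx 21319.0$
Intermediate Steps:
$E{\left(p \right)} = 16$
$S{\left(h \right)} = \frac{67}{6} + \frac{\sqrt{-3 + h}}{6}$ ($S{\left(h \right)} = 3 + \frac{7 \cdot 7 + \sqrt{h - 3}}{6} = 3 + \frac{49 + \sqrt{-3 + h}}{6} = 3 + \left(\frac{49}{6} + \frac{\sqrt{-3 + h}}{6}\right) = \frac{67}{6} + \frac{\sqrt{-3 + h}}{6}$)
$z{\left(a,c \right)} = 16 + a^{2}$ ($z{\left(a,c \right)} = a a + 16 = a^{2} + 16 = 16 + a^{2}$)
$z{\left(146,45 \right)} - S{\left(162 \right)} = \left(16 + 146^{2}\right) - \left(\frac{67}{6} + \frac{\sqrt{-3 + 162}}{6}\right) = \left(16 + 21316\right) - \left(\frac{67}{6} + \frac{\sqrt{159}}{6}\right) = 21332 - \left(\frac{67}{6} + \frac{\sqrt{159}}{6}\right) = \frac{127925}{6} - \frac{\sqrt{159}}{6}$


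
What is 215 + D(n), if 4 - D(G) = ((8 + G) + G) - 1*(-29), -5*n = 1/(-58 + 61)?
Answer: 2732/15 ≈ 182.13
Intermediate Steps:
n = -1/15 (n = -1/(5*(-58 + 61)) = -⅕/3 = -⅕*⅓ = -1/15 ≈ -0.066667)
D(G) = -33 - 2*G (D(G) = 4 - (((8 + G) + G) - 1*(-29)) = 4 - ((8 + 2*G) + 29) = 4 - (37 + 2*G) = 4 + (-37 - 2*G) = -33 - 2*G)
215 + D(n) = 215 + (-33 - 2*(-1/15)) = 215 + (-33 + 2/15) = 215 - 493/15 = 2732/15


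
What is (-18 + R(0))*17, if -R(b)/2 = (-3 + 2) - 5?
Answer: -102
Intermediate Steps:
R(b) = 12 (R(b) = -2*((-3 + 2) - 5) = -2*(-1 - 5) = -2*(-6) = 12)
(-18 + R(0))*17 = (-18 + 12)*17 = -6*17 = -102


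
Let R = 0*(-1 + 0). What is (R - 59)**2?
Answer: 3481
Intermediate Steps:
R = 0 (R = 0*(-1) = 0)
(R - 59)**2 = (0 - 59)**2 = (-59)**2 = 3481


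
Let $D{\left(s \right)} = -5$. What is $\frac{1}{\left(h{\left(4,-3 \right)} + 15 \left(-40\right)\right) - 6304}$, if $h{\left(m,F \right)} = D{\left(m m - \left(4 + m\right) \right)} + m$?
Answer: $- \frac{1}{6905} \approx -0.00014482$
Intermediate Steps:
$h{\left(m,F \right)} = -5 + m$
$\frac{1}{\left(h{\left(4,-3 \right)} + 15 \left(-40\right)\right) - 6304} = \frac{1}{\left(\left(-5 + 4\right) + 15 \left(-40\right)\right) - 6304} = \frac{1}{\left(-1 - 600\right) - 6304} = \frac{1}{-601 - 6304} = \frac{1}{-6905} = - \frac{1}{6905}$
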